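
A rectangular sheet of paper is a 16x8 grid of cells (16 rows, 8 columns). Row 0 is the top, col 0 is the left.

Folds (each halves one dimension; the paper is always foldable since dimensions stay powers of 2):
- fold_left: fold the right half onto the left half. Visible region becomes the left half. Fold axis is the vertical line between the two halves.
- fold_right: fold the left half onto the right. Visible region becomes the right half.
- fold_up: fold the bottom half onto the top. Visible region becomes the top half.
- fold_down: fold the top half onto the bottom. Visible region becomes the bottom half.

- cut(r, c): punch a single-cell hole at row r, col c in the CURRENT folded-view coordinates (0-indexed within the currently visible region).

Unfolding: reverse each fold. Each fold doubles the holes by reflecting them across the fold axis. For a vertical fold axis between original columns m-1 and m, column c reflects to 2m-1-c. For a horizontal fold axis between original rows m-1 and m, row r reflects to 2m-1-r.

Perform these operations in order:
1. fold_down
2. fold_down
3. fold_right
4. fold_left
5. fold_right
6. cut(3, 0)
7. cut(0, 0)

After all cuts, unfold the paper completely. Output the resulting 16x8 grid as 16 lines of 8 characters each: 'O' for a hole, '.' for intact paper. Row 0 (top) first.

Answer: OOOOOOOO
........
........
OOOOOOOO
OOOOOOOO
........
........
OOOOOOOO
OOOOOOOO
........
........
OOOOOOOO
OOOOOOOO
........
........
OOOOOOOO

Derivation:
Op 1 fold_down: fold axis h@8; visible region now rows[8,16) x cols[0,8) = 8x8
Op 2 fold_down: fold axis h@12; visible region now rows[12,16) x cols[0,8) = 4x8
Op 3 fold_right: fold axis v@4; visible region now rows[12,16) x cols[4,8) = 4x4
Op 4 fold_left: fold axis v@6; visible region now rows[12,16) x cols[4,6) = 4x2
Op 5 fold_right: fold axis v@5; visible region now rows[12,16) x cols[5,6) = 4x1
Op 6 cut(3, 0): punch at orig (15,5); cuts so far [(15, 5)]; region rows[12,16) x cols[5,6) = 4x1
Op 7 cut(0, 0): punch at orig (12,5); cuts so far [(12, 5), (15, 5)]; region rows[12,16) x cols[5,6) = 4x1
Unfold 1 (reflect across v@5): 4 holes -> [(12, 4), (12, 5), (15, 4), (15, 5)]
Unfold 2 (reflect across v@6): 8 holes -> [(12, 4), (12, 5), (12, 6), (12, 7), (15, 4), (15, 5), (15, 6), (15, 7)]
Unfold 3 (reflect across v@4): 16 holes -> [(12, 0), (12, 1), (12, 2), (12, 3), (12, 4), (12, 5), (12, 6), (12, 7), (15, 0), (15, 1), (15, 2), (15, 3), (15, 4), (15, 5), (15, 6), (15, 7)]
Unfold 4 (reflect across h@12): 32 holes -> [(8, 0), (8, 1), (8, 2), (8, 3), (8, 4), (8, 5), (8, 6), (8, 7), (11, 0), (11, 1), (11, 2), (11, 3), (11, 4), (11, 5), (11, 6), (11, 7), (12, 0), (12, 1), (12, 2), (12, 3), (12, 4), (12, 5), (12, 6), (12, 7), (15, 0), (15, 1), (15, 2), (15, 3), (15, 4), (15, 5), (15, 6), (15, 7)]
Unfold 5 (reflect across h@8): 64 holes -> [(0, 0), (0, 1), (0, 2), (0, 3), (0, 4), (0, 5), (0, 6), (0, 7), (3, 0), (3, 1), (3, 2), (3, 3), (3, 4), (3, 5), (3, 6), (3, 7), (4, 0), (4, 1), (4, 2), (4, 3), (4, 4), (4, 5), (4, 6), (4, 7), (7, 0), (7, 1), (7, 2), (7, 3), (7, 4), (7, 5), (7, 6), (7, 7), (8, 0), (8, 1), (8, 2), (8, 3), (8, 4), (8, 5), (8, 6), (8, 7), (11, 0), (11, 1), (11, 2), (11, 3), (11, 4), (11, 5), (11, 6), (11, 7), (12, 0), (12, 1), (12, 2), (12, 3), (12, 4), (12, 5), (12, 6), (12, 7), (15, 0), (15, 1), (15, 2), (15, 3), (15, 4), (15, 5), (15, 6), (15, 7)]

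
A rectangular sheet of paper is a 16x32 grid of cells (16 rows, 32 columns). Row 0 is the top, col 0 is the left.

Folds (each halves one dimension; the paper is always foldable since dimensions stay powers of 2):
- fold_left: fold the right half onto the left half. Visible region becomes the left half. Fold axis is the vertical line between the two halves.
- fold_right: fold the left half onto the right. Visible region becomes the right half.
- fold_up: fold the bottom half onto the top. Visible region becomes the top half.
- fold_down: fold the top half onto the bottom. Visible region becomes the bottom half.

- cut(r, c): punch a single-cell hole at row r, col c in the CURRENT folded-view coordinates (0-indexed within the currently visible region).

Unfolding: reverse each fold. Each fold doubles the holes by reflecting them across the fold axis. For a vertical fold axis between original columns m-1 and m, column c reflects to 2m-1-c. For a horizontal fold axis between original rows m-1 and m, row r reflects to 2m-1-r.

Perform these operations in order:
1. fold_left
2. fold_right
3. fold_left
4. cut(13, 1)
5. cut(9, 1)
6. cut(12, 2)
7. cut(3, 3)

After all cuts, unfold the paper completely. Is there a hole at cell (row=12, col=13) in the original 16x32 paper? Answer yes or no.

Op 1 fold_left: fold axis v@16; visible region now rows[0,16) x cols[0,16) = 16x16
Op 2 fold_right: fold axis v@8; visible region now rows[0,16) x cols[8,16) = 16x8
Op 3 fold_left: fold axis v@12; visible region now rows[0,16) x cols[8,12) = 16x4
Op 4 cut(13, 1): punch at orig (13,9); cuts so far [(13, 9)]; region rows[0,16) x cols[8,12) = 16x4
Op 5 cut(9, 1): punch at orig (9,9); cuts so far [(9, 9), (13, 9)]; region rows[0,16) x cols[8,12) = 16x4
Op 6 cut(12, 2): punch at orig (12,10); cuts so far [(9, 9), (12, 10), (13, 9)]; region rows[0,16) x cols[8,12) = 16x4
Op 7 cut(3, 3): punch at orig (3,11); cuts so far [(3, 11), (9, 9), (12, 10), (13, 9)]; region rows[0,16) x cols[8,12) = 16x4
Unfold 1 (reflect across v@12): 8 holes -> [(3, 11), (3, 12), (9, 9), (9, 14), (12, 10), (12, 13), (13, 9), (13, 14)]
Unfold 2 (reflect across v@8): 16 holes -> [(3, 3), (3, 4), (3, 11), (3, 12), (9, 1), (9, 6), (9, 9), (9, 14), (12, 2), (12, 5), (12, 10), (12, 13), (13, 1), (13, 6), (13, 9), (13, 14)]
Unfold 3 (reflect across v@16): 32 holes -> [(3, 3), (3, 4), (3, 11), (3, 12), (3, 19), (3, 20), (3, 27), (3, 28), (9, 1), (9, 6), (9, 9), (9, 14), (9, 17), (9, 22), (9, 25), (9, 30), (12, 2), (12, 5), (12, 10), (12, 13), (12, 18), (12, 21), (12, 26), (12, 29), (13, 1), (13, 6), (13, 9), (13, 14), (13, 17), (13, 22), (13, 25), (13, 30)]
Holes: [(3, 3), (3, 4), (3, 11), (3, 12), (3, 19), (3, 20), (3, 27), (3, 28), (9, 1), (9, 6), (9, 9), (9, 14), (9, 17), (9, 22), (9, 25), (9, 30), (12, 2), (12, 5), (12, 10), (12, 13), (12, 18), (12, 21), (12, 26), (12, 29), (13, 1), (13, 6), (13, 9), (13, 14), (13, 17), (13, 22), (13, 25), (13, 30)]

Answer: yes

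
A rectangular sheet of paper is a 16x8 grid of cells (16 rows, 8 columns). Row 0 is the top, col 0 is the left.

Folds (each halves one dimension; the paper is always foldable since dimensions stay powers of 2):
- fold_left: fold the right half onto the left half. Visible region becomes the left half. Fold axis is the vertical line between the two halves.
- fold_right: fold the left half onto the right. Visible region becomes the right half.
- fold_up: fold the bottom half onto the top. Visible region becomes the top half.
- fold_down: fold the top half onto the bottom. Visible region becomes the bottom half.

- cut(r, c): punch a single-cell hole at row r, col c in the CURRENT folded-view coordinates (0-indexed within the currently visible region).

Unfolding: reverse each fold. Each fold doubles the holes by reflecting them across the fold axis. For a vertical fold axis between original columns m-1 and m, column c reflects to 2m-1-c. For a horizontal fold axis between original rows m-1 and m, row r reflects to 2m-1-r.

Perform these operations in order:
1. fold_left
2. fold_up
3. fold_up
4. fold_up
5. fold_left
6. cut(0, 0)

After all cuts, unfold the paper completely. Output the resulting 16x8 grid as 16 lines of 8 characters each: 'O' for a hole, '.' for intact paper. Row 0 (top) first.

Op 1 fold_left: fold axis v@4; visible region now rows[0,16) x cols[0,4) = 16x4
Op 2 fold_up: fold axis h@8; visible region now rows[0,8) x cols[0,4) = 8x4
Op 3 fold_up: fold axis h@4; visible region now rows[0,4) x cols[0,4) = 4x4
Op 4 fold_up: fold axis h@2; visible region now rows[0,2) x cols[0,4) = 2x4
Op 5 fold_left: fold axis v@2; visible region now rows[0,2) x cols[0,2) = 2x2
Op 6 cut(0, 0): punch at orig (0,0); cuts so far [(0, 0)]; region rows[0,2) x cols[0,2) = 2x2
Unfold 1 (reflect across v@2): 2 holes -> [(0, 0), (0, 3)]
Unfold 2 (reflect across h@2): 4 holes -> [(0, 0), (0, 3), (3, 0), (3, 3)]
Unfold 3 (reflect across h@4): 8 holes -> [(0, 0), (0, 3), (3, 0), (3, 3), (4, 0), (4, 3), (7, 0), (7, 3)]
Unfold 4 (reflect across h@8): 16 holes -> [(0, 0), (0, 3), (3, 0), (3, 3), (4, 0), (4, 3), (7, 0), (7, 3), (8, 0), (8, 3), (11, 0), (11, 3), (12, 0), (12, 3), (15, 0), (15, 3)]
Unfold 5 (reflect across v@4): 32 holes -> [(0, 0), (0, 3), (0, 4), (0, 7), (3, 0), (3, 3), (3, 4), (3, 7), (4, 0), (4, 3), (4, 4), (4, 7), (7, 0), (7, 3), (7, 4), (7, 7), (8, 0), (8, 3), (8, 4), (8, 7), (11, 0), (11, 3), (11, 4), (11, 7), (12, 0), (12, 3), (12, 4), (12, 7), (15, 0), (15, 3), (15, 4), (15, 7)]

Answer: O..OO..O
........
........
O..OO..O
O..OO..O
........
........
O..OO..O
O..OO..O
........
........
O..OO..O
O..OO..O
........
........
O..OO..O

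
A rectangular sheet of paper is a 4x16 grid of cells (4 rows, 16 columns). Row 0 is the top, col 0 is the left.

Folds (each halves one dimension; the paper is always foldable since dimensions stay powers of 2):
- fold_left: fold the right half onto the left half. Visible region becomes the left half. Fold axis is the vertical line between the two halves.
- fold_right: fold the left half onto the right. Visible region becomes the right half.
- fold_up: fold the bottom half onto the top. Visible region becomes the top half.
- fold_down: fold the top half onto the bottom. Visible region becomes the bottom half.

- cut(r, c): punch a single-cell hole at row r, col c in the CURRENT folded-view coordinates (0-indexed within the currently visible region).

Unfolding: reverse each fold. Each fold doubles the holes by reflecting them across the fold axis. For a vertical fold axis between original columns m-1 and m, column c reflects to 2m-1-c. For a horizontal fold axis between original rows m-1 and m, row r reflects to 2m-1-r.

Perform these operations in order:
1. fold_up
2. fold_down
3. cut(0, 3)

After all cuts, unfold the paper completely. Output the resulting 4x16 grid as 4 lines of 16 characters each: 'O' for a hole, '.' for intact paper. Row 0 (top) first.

Op 1 fold_up: fold axis h@2; visible region now rows[0,2) x cols[0,16) = 2x16
Op 2 fold_down: fold axis h@1; visible region now rows[1,2) x cols[0,16) = 1x16
Op 3 cut(0, 3): punch at orig (1,3); cuts so far [(1, 3)]; region rows[1,2) x cols[0,16) = 1x16
Unfold 1 (reflect across h@1): 2 holes -> [(0, 3), (1, 3)]
Unfold 2 (reflect across h@2): 4 holes -> [(0, 3), (1, 3), (2, 3), (3, 3)]

Answer: ...O............
...O............
...O............
...O............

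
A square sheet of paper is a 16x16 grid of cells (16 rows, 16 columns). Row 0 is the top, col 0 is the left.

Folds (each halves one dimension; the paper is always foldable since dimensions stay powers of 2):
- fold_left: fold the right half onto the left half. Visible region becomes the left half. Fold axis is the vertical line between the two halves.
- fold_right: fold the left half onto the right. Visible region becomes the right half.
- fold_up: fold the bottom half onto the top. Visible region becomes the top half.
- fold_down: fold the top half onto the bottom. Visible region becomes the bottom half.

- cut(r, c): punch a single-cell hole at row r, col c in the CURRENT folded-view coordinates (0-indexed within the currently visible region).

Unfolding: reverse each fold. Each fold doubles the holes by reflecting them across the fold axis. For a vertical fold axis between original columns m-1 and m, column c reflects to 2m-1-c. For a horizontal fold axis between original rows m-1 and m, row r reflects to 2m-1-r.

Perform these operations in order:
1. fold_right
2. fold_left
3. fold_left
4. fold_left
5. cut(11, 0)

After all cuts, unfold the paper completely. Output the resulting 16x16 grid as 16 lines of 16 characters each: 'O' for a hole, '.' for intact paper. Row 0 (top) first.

Op 1 fold_right: fold axis v@8; visible region now rows[0,16) x cols[8,16) = 16x8
Op 2 fold_left: fold axis v@12; visible region now rows[0,16) x cols[8,12) = 16x4
Op 3 fold_left: fold axis v@10; visible region now rows[0,16) x cols[8,10) = 16x2
Op 4 fold_left: fold axis v@9; visible region now rows[0,16) x cols[8,9) = 16x1
Op 5 cut(11, 0): punch at orig (11,8); cuts so far [(11, 8)]; region rows[0,16) x cols[8,9) = 16x1
Unfold 1 (reflect across v@9): 2 holes -> [(11, 8), (11, 9)]
Unfold 2 (reflect across v@10): 4 holes -> [(11, 8), (11, 9), (11, 10), (11, 11)]
Unfold 3 (reflect across v@12): 8 holes -> [(11, 8), (11, 9), (11, 10), (11, 11), (11, 12), (11, 13), (11, 14), (11, 15)]
Unfold 4 (reflect across v@8): 16 holes -> [(11, 0), (11, 1), (11, 2), (11, 3), (11, 4), (11, 5), (11, 6), (11, 7), (11, 8), (11, 9), (11, 10), (11, 11), (11, 12), (11, 13), (11, 14), (11, 15)]

Answer: ................
................
................
................
................
................
................
................
................
................
................
OOOOOOOOOOOOOOOO
................
................
................
................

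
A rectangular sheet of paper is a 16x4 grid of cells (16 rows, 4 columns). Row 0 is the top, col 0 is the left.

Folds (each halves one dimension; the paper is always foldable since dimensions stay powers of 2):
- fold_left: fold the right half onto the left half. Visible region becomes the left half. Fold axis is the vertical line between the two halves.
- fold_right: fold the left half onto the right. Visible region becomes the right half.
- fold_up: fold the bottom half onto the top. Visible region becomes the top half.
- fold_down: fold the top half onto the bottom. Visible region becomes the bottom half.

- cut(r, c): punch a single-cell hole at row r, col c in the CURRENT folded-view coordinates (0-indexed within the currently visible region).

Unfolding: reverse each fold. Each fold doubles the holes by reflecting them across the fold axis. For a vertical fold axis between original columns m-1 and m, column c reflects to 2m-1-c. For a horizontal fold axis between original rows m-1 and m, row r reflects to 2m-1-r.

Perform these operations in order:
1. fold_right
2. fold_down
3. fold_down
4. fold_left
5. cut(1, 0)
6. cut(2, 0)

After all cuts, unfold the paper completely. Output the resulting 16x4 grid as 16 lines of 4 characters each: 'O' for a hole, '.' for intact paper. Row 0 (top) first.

Op 1 fold_right: fold axis v@2; visible region now rows[0,16) x cols[2,4) = 16x2
Op 2 fold_down: fold axis h@8; visible region now rows[8,16) x cols[2,4) = 8x2
Op 3 fold_down: fold axis h@12; visible region now rows[12,16) x cols[2,4) = 4x2
Op 4 fold_left: fold axis v@3; visible region now rows[12,16) x cols[2,3) = 4x1
Op 5 cut(1, 0): punch at orig (13,2); cuts so far [(13, 2)]; region rows[12,16) x cols[2,3) = 4x1
Op 6 cut(2, 0): punch at orig (14,2); cuts so far [(13, 2), (14, 2)]; region rows[12,16) x cols[2,3) = 4x1
Unfold 1 (reflect across v@3): 4 holes -> [(13, 2), (13, 3), (14, 2), (14, 3)]
Unfold 2 (reflect across h@12): 8 holes -> [(9, 2), (9, 3), (10, 2), (10, 3), (13, 2), (13, 3), (14, 2), (14, 3)]
Unfold 3 (reflect across h@8): 16 holes -> [(1, 2), (1, 3), (2, 2), (2, 3), (5, 2), (5, 3), (6, 2), (6, 3), (9, 2), (9, 3), (10, 2), (10, 3), (13, 2), (13, 3), (14, 2), (14, 3)]
Unfold 4 (reflect across v@2): 32 holes -> [(1, 0), (1, 1), (1, 2), (1, 3), (2, 0), (2, 1), (2, 2), (2, 3), (5, 0), (5, 1), (5, 2), (5, 3), (6, 0), (6, 1), (6, 2), (6, 3), (9, 0), (9, 1), (9, 2), (9, 3), (10, 0), (10, 1), (10, 2), (10, 3), (13, 0), (13, 1), (13, 2), (13, 3), (14, 0), (14, 1), (14, 2), (14, 3)]

Answer: ....
OOOO
OOOO
....
....
OOOO
OOOO
....
....
OOOO
OOOO
....
....
OOOO
OOOO
....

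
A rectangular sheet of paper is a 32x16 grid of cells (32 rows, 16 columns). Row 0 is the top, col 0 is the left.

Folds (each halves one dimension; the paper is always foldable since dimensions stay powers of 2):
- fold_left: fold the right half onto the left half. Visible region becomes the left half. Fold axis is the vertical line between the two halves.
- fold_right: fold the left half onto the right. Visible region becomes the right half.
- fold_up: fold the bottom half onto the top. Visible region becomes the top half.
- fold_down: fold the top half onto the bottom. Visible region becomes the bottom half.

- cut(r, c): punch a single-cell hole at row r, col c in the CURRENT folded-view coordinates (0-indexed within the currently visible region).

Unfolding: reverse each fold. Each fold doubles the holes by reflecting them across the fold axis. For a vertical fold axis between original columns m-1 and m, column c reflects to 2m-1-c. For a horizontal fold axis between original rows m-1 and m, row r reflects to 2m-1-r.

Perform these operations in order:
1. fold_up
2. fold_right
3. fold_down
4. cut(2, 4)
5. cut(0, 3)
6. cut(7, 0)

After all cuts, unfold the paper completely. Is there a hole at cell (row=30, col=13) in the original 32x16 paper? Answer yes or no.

Answer: no

Derivation:
Op 1 fold_up: fold axis h@16; visible region now rows[0,16) x cols[0,16) = 16x16
Op 2 fold_right: fold axis v@8; visible region now rows[0,16) x cols[8,16) = 16x8
Op 3 fold_down: fold axis h@8; visible region now rows[8,16) x cols[8,16) = 8x8
Op 4 cut(2, 4): punch at orig (10,12); cuts so far [(10, 12)]; region rows[8,16) x cols[8,16) = 8x8
Op 5 cut(0, 3): punch at orig (8,11); cuts so far [(8, 11), (10, 12)]; region rows[8,16) x cols[8,16) = 8x8
Op 6 cut(7, 0): punch at orig (15,8); cuts so far [(8, 11), (10, 12), (15, 8)]; region rows[8,16) x cols[8,16) = 8x8
Unfold 1 (reflect across h@8): 6 holes -> [(0, 8), (5, 12), (7, 11), (8, 11), (10, 12), (15, 8)]
Unfold 2 (reflect across v@8): 12 holes -> [(0, 7), (0, 8), (5, 3), (5, 12), (7, 4), (7, 11), (8, 4), (8, 11), (10, 3), (10, 12), (15, 7), (15, 8)]
Unfold 3 (reflect across h@16): 24 holes -> [(0, 7), (0, 8), (5, 3), (5, 12), (7, 4), (7, 11), (8, 4), (8, 11), (10, 3), (10, 12), (15, 7), (15, 8), (16, 7), (16, 8), (21, 3), (21, 12), (23, 4), (23, 11), (24, 4), (24, 11), (26, 3), (26, 12), (31, 7), (31, 8)]
Holes: [(0, 7), (0, 8), (5, 3), (5, 12), (7, 4), (7, 11), (8, 4), (8, 11), (10, 3), (10, 12), (15, 7), (15, 8), (16, 7), (16, 8), (21, 3), (21, 12), (23, 4), (23, 11), (24, 4), (24, 11), (26, 3), (26, 12), (31, 7), (31, 8)]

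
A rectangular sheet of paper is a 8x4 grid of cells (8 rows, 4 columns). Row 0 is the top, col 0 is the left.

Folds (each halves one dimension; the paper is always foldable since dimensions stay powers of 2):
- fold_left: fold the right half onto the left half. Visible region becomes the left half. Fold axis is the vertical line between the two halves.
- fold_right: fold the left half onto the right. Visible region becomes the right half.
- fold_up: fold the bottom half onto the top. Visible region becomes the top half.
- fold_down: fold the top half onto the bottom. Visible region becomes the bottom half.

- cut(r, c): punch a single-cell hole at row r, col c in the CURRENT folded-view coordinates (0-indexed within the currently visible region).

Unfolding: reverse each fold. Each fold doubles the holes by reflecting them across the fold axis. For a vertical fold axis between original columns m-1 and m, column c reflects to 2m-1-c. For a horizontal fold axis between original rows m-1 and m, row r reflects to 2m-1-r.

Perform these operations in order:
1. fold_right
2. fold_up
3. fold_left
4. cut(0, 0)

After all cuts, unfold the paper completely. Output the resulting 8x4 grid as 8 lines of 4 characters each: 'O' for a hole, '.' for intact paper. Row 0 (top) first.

Op 1 fold_right: fold axis v@2; visible region now rows[0,8) x cols[2,4) = 8x2
Op 2 fold_up: fold axis h@4; visible region now rows[0,4) x cols[2,4) = 4x2
Op 3 fold_left: fold axis v@3; visible region now rows[0,4) x cols[2,3) = 4x1
Op 4 cut(0, 0): punch at orig (0,2); cuts so far [(0, 2)]; region rows[0,4) x cols[2,3) = 4x1
Unfold 1 (reflect across v@3): 2 holes -> [(0, 2), (0, 3)]
Unfold 2 (reflect across h@4): 4 holes -> [(0, 2), (0, 3), (7, 2), (7, 3)]
Unfold 3 (reflect across v@2): 8 holes -> [(0, 0), (0, 1), (0, 2), (0, 3), (7, 0), (7, 1), (7, 2), (7, 3)]

Answer: OOOO
....
....
....
....
....
....
OOOO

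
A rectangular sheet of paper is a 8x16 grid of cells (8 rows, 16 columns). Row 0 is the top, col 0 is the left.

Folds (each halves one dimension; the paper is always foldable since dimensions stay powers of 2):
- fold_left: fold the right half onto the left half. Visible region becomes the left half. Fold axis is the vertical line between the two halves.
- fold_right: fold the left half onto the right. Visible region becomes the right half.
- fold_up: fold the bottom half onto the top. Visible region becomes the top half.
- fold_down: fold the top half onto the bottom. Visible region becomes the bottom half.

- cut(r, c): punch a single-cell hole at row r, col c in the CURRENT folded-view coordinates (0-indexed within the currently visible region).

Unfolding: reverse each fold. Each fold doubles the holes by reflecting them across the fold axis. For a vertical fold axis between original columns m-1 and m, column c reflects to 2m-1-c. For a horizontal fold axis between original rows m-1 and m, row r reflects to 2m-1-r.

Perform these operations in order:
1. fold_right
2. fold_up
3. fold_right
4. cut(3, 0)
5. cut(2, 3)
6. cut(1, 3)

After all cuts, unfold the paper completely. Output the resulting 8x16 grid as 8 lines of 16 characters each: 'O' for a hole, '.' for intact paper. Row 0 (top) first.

Op 1 fold_right: fold axis v@8; visible region now rows[0,8) x cols[8,16) = 8x8
Op 2 fold_up: fold axis h@4; visible region now rows[0,4) x cols[8,16) = 4x8
Op 3 fold_right: fold axis v@12; visible region now rows[0,4) x cols[12,16) = 4x4
Op 4 cut(3, 0): punch at orig (3,12); cuts so far [(3, 12)]; region rows[0,4) x cols[12,16) = 4x4
Op 5 cut(2, 3): punch at orig (2,15); cuts so far [(2, 15), (3, 12)]; region rows[0,4) x cols[12,16) = 4x4
Op 6 cut(1, 3): punch at orig (1,15); cuts so far [(1, 15), (2, 15), (3, 12)]; region rows[0,4) x cols[12,16) = 4x4
Unfold 1 (reflect across v@12): 6 holes -> [(1, 8), (1, 15), (2, 8), (2, 15), (3, 11), (3, 12)]
Unfold 2 (reflect across h@4): 12 holes -> [(1, 8), (1, 15), (2, 8), (2, 15), (3, 11), (3, 12), (4, 11), (4, 12), (5, 8), (5, 15), (6, 8), (6, 15)]
Unfold 3 (reflect across v@8): 24 holes -> [(1, 0), (1, 7), (1, 8), (1, 15), (2, 0), (2, 7), (2, 8), (2, 15), (3, 3), (3, 4), (3, 11), (3, 12), (4, 3), (4, 4), (4, 11), (4, 12), (5, 0), (5, 7), (5, 8), (5, 15), (6, 0), (6, 7), (6, 8), (6, 15)]

Answer: ................
O......OO......O
O......OO......O
...OO......OO...
...OO......OO...
O......OO......O
O......OO......O
................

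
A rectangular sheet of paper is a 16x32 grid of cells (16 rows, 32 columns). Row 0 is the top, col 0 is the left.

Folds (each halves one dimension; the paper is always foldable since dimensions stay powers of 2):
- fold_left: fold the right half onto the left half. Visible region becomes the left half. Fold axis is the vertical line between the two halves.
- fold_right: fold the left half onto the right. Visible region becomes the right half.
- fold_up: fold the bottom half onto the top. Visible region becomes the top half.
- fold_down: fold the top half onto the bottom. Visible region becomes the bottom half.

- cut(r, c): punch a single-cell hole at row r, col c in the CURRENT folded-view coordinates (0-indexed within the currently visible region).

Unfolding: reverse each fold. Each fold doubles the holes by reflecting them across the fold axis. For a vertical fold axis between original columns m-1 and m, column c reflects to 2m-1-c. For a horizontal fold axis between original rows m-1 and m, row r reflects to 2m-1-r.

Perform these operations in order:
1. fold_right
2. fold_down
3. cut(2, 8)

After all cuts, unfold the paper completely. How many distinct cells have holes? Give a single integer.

Op 1 fold_right: fold axis v@16; visible region now rows[0,16) x cols[16,32) = 16x16
Op 2 fold_down: fold axis h@8; visible region now rows[8,16) x cols[16,32) = 8x16
Op 3 cut(2, 8): punch at orig (10,24); cuts so far [(10, 24)]; region rows[8,16) x cols[16,32) = 8x16
Unfold 1 (reflect across h@8): 2 holes -> [(5, 24), (10, 24)]
Unfold 2 (reflect across v@16): 4 holes -> [(5, 7), (5, 24), (10, 7), (10, 24)]

Answer: 4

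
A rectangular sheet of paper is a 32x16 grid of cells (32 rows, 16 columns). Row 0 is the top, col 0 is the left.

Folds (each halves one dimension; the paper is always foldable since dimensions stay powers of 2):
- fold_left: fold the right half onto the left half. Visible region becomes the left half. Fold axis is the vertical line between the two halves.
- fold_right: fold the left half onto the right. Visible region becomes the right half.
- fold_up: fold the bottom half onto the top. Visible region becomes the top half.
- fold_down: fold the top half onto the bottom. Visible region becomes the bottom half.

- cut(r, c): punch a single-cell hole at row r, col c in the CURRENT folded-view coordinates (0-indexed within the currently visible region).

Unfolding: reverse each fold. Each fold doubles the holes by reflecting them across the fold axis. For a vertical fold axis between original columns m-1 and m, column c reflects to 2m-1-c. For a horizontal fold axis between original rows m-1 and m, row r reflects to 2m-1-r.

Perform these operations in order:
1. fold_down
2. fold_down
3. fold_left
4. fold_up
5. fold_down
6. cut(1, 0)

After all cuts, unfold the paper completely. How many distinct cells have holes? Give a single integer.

Op 1 fold_down: fold axis h@16; visible region now rows[16,32) x cols[0,16) = 16x16
Op 2 fold_down: fold axis h@24; visible region now rows[24,32) x cols[0,16) = 8x16
Op 3 fold_left: fold axis v@8; visible region now rows[24,32) x cols[0,8) = 8x8
Op 4 fold_up: fold axis h@28; visible region now rows[24,28) x cols[0,8) = 4x8
Op 5 fold_down: fold axis h@26; visible region now rows[26,28) x cols[0,8) = 2x8
Op 6 cut(1, 0): punch at orig (27,0); cuts so far [(27, 0)]; region rows[26,28) x cols[0,8) = 2x8
Unfold 1 (reflect across h@26): 2 holes -> [(24, 0), (27, 0)]
Unfold 2 (reflect across h@28): 4 holes -> [(24, 0), (27, 0), (28, 0), (31, 0)]
Unfold 3 (reflect across v@8): 8 holes -> [(24, 0), (24, 15), (27, 0), (27, 15), (28, 0), (28, 15), (31, 0), (31, 15)]
Unfold 4 (reflect across h@24): 16 holes -> [(16, 0), (16, 15), (19, 0), (19, 15), (20, 0), (20, 15), (23, 0), (23, 15), (24, 0), (24, 15), (27, 0), (27, 15), (28, 0), (28, 15), (31, 0), (31, 15)]
Unfold 5 (reflect across h@16): 32 holes -> [(0, 0), (0, 15), (3, 0), (3, 15), (4, 0), (4, 15), (7, 0), (7, 15), (8, 0), (8, 15), (11, 0), (11, 15), (12, 0), (12, 15), (15, 0), (15, 15), (16, 0), (16, 15), (19, 0), (19, 15), (20, 0), (20, 15), (23, 0), (23, 15), (24, 0), (24, 15), (27, 0), (27, 15), (28, 0), (28, 15), (31, 0), (31, 15)]

Answer: 32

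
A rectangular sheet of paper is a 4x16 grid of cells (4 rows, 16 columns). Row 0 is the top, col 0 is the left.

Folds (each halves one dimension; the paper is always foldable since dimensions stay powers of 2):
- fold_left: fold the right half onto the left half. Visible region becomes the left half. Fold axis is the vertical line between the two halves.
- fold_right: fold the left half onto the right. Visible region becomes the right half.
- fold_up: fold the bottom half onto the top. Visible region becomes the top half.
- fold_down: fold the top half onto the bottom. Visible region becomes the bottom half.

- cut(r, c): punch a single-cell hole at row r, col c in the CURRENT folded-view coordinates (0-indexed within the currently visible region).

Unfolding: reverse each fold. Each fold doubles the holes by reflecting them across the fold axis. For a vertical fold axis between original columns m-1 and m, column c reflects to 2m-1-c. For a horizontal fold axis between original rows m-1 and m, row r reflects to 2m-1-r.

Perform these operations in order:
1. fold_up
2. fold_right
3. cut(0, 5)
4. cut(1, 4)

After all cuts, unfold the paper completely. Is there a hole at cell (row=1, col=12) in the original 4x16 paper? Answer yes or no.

Op 1 fold_up: fold axis h@2; visible region now rows[0,2) x cols[0,16) = 2x16
Op 2 fold_right: fold axis v@8; visible region now rows[0,2) x cols[8,16) = 2x8
Op 3 cut(0, 5): punch at orig (0,13); cuts so far [(0, 13)]; region rows[0,2) x cols[8,16) = 2x8
Op 4 cut(1, 4): punch at orig (1,12); cuts so far [(0, 13), (1, 12)]; region rows[0,2) x cols[8,16) = 2x8
Unfold 1 (reflect across v@8): 4 holes -> [(0, 2), (0, 13), (1, 3), (1, 12)]
Unfold 2 (reflect across h@2): 8 holes -> [(0, 2), (0, 13), (1, 3), (1, 12), (2, 3), (2, 12), (3, 2), (3, 13)]
Holes: [(0, 2), (0, 13), (1, 3), (1, 12), (2, 3), (2, 12), (3, 2), (3, 13)]

Answer: yes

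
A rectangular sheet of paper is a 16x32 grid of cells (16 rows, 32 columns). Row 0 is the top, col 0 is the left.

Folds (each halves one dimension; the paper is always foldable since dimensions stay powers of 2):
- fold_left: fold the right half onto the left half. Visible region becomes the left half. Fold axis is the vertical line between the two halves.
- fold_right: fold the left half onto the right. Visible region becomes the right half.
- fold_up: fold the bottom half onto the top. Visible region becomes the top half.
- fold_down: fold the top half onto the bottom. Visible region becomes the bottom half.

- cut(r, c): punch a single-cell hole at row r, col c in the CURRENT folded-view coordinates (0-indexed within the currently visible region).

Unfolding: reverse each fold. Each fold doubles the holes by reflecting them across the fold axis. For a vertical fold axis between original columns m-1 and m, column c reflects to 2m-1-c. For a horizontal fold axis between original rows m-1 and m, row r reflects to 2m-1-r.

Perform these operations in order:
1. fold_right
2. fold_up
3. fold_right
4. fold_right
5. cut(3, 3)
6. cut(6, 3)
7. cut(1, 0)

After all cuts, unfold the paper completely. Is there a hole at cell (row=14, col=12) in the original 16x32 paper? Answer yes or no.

Answer: yes

Derivation:
Op 1 fold_right: fold axis v@16; visible region now rows[0,16) x cols[16,32) = 16x16
Op 2 fold_up: fold axis h@8; visible region now rows[0,8) x cols[16,32) = 8x16
Op 3 fold_right: fold axis v@24; visible region now rows[0,8) x cols[24,32) = 8x8
Op 4 fold_right: fold axis v@28; visible region now rows[0,8) x cols[28,32) = 8x4
Op 5 cut(3, 3): punch at orig (3,31); cuts so far [(3, 31)]; region rows[0,8) x cols[28,32) = 8x4
Op 6 cut(6, 3): punch at orig (6,31); cuts so far [(3, 31), (6, 31)]; region rows[0,8) x cols[28,32) = 8x4
Op 7 cut(1, 0): punch at orig (1,28); cuts so far [(1, 28), (3, 31), (6, 31)]; region rows[0,8) x cols[28,32) = 8x4
Unfold 1 (reflect across v@28): 6 holes -> [(1, 27), (1, 28), (3, 24), (3, 31), (6, 24), (6, 31)]
Unfold 2 (reflect across v@24): 12 holes -> [(1, 19), (1, 20), (1, 27), (1, 28), (3, 16), (3, 23), (3, 24), (3, 31), (6, 16), (6, 23), (6, 24), (6, 31)]
Unfold 3 (reflect across h@8): 24 holes -> [(1, 19), (1, 20), (1, 27), (1, 28), (3, 16), (3, 23), (3, 24), (3, 31), (6, 16), (6, 23), (6, 24), (6, 31), (9, 16), (9, 23), (9, 24), (9, 31), (12, 16), (12, 23), (12, 24), (12, 31), (14, 19), (14, 20), (14, 27), (14, 28)]
Unfold 4 (reflect across v@16): 48 holes -> [(1, 3), (1, 4), (1, 11), (1, 12), (1, 19), (1, 20), (1, 27), (1, 28), (3, 0), (3, 7), (3, 8), (3, 15), (3, 16), (3, 23), (3, 24), (3, 31), (6, 0), (6, 7), (6, 8), (6, 15), (6, 16), (6, 23), (6, 24), (6, 31), (9, 0), (9, 7), (9, 8), (9, 15), (9, 16), (9, 23), (9, 24), (9, 31), (12, 0), (12, 7), (12, 8), (12, 15), (12, 16), (12, 23), (12, 24), (12, 31), (14, 3), (14, 4), (14, 11), (14, 12), (14, 19), (14, 20), (14, 27), (14, 28)]
Holes: [(1, 3), (1, 4), (1, 11), (1, 12), (1, 19), (1, 20), (1, 27), (1, 28), (3, 0), (3, 7), (3, 8), (3, 15), (3, 16), (3, 23), (3, 24), (3, 31), (6, 0), (6, 7), (6, 8), (6, 15), (6, 16), (6, 23), (6, 24), (6, 31), (9, 0), (9, 7), (9, 8), (9, 15), (9, 16), (9, 23), (9, 24), (9, 31), (12, 0), (12, 7), (12, 8), (12, 15), (12, 16), (12, 23), (12, 24), (12, 31), (14, 3), (14, 4), (14, 11), (14, 12), (14, 19), (14, 20), (14, 27), (14, 28)]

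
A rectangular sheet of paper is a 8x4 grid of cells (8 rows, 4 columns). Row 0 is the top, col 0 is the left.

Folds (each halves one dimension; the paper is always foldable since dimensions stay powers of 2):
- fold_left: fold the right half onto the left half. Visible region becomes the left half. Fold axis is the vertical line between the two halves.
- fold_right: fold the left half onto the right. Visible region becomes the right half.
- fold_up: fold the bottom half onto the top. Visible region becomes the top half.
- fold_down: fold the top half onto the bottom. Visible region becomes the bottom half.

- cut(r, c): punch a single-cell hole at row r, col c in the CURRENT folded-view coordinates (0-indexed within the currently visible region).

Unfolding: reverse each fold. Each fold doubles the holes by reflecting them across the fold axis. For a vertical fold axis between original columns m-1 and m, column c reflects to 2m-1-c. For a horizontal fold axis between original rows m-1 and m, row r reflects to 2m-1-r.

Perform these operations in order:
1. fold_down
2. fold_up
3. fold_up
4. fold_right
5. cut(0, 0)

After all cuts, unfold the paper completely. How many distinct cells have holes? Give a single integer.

Op 1 fold_down: fold axis h@4; visible region now rows[4,8) x cols[0,4) = 4x4
Op 2 fold_up: fold axis h@6; visible region now rows[4,6) x cols[0,4) = 2x4
Op 3 fold_up: fold axis h@5; visible region now rows[4,5) x cols[0,4) = 1x4
Op 4 fold_right: fold axis v@2; visible region now rows[4,5) x cols[2,4) = 1x2
Op 5 cut(0, 0): punch at orig (4,2); cuts so far [(4, 2)]; region rows[4,5) x cols[2,4) = 1x2
Unfold 1 (reflect across v@2): 2 holes -> [(4, 1), (4, 2)]
Unfold 2 (reflect across h@5): 4 holes -> [(4, 1), (4, 2), (5, 1), (5, 2)]
Unfold 3 (reflect across h@6): 8 holes -> [(4, 1), (4, 2), (5, 1), (5, 2), (6, 1), (6, 2), (7, 1), (7, 2)]
Unfold 4 (reflect across h@4): 16 holes -> [(0, 1), (0, 2), (1, 1), (1, 2), (2, 1), (2, 2), (3, 1), (3, 2), (4, 1), (4, 2), (5, 1), (5, 2), (6, 1), (6, 2), (7, 1), (7, 2)]

Answer: 16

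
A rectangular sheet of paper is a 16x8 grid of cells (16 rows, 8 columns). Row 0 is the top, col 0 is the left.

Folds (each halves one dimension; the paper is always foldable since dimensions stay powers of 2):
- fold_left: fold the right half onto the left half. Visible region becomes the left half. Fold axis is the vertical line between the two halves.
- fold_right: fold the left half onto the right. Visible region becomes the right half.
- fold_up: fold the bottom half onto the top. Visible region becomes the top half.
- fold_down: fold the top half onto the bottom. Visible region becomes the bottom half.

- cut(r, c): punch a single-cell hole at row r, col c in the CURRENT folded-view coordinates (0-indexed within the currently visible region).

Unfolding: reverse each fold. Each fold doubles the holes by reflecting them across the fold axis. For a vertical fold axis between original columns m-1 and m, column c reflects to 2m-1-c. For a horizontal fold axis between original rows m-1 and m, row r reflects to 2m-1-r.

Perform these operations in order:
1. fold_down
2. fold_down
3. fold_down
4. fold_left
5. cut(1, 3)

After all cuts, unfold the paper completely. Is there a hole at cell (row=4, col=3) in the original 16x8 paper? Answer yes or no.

Op 1 fold_down: fold axis h@8; visible region now rows[8,16) x cols[0,8) = 8x8
Op 2 fold_down: fold axis h@12; visible region now rows[12,16) x cols[0,8) = 4x8
Op 3 fold_down: fold axis h@14; visible region now rows[14,16) x cols[0,8) = 2x8
Op 4 fold_left: fold axis v@4; visible region now rows[14,16) x cols[0,4) = 2x4
Op 5 cut(1, 3): punch at orig (15,3); cuts so far [(15, 3)]; region rows[14,16) x cols[0,4) = 2x4
Unfold 1 (reflect across v@4): 2 holes -> [(15, 3), (15, 4)]
Unfold 2 (reflect across h@14): 4 holes -> [(12, 3), (12, 4), (15, 3), (15, 4)]
Unfold 3 (reflect across h@12): 8 holes -> [(8, 3), (8, 4), (11, 3), (11, 4), (12, 3), (12, 4), (15, 3), (15, 4)]
Unfold 4 (reflect across h@8): 16 holes -> [(0, 3), (0, 4), (3, 3), (3, 4), (4, 3), (4, 4), (7, 3), (7, 4), (8, 3), (8, 4), (11, 3), (11, 4), (12, 3), (12, 4), (15, 3), (15, 4)]
Holes: [(0, 3), (0, 4), (3, 3), (3, 4), (4, 3), (4, 4), (7, 3), (7, 4), (8, 3), (8, 4), (11, 3), (11, 4), (12, 3), (12, 4), (15, 3), (15, 4)]

Answer: yes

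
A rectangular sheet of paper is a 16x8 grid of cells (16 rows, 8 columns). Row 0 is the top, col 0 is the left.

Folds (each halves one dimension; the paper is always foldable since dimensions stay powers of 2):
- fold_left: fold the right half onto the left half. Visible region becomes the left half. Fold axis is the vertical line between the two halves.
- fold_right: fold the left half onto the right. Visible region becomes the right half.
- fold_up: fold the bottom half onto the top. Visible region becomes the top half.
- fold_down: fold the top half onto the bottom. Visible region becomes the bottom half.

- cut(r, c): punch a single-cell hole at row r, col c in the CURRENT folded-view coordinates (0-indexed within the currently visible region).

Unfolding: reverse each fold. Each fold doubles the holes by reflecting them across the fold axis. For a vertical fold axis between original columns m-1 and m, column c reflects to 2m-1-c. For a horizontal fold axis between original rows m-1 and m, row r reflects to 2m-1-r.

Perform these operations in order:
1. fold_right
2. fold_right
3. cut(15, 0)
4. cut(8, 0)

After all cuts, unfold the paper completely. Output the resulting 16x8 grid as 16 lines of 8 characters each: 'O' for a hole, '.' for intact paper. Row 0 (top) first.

Op 1 fold_right: fold axis v@4; visible region now rows[0,16) x cols[4,8) = 16x4
Op 2 fold_right: fold axis v@6; visible region now rows[0,16) x cols[6,8) = 16x2
Op 3 cut(15, 0): punch at orig (15,6); cuts so far [(15, 6)]; region rows[0,16) x cols[6,8) = 16x2
Op 4 cut(8, 0): punch at orig (8,6); cuts so far [(8, 6), (15, 6)]; region rows[0,16) x cols[6,8) = 16x2
Unfold 1 (reflect across v@6): 4 holes -> [(8, 5), (8, 6), (15, 5), (15, 6)]
Unfold 2 (reflect across v@4): 8 holes -> [(8, 1), (8, 2), (8, 5), (8, 6), (15, 1), (15, 2), (15, 5), (15, 6)]

Answer: ........
........
........
........
........
........
........
........
.OO..OO.
........
........
........
........
........
........
.OO..OO.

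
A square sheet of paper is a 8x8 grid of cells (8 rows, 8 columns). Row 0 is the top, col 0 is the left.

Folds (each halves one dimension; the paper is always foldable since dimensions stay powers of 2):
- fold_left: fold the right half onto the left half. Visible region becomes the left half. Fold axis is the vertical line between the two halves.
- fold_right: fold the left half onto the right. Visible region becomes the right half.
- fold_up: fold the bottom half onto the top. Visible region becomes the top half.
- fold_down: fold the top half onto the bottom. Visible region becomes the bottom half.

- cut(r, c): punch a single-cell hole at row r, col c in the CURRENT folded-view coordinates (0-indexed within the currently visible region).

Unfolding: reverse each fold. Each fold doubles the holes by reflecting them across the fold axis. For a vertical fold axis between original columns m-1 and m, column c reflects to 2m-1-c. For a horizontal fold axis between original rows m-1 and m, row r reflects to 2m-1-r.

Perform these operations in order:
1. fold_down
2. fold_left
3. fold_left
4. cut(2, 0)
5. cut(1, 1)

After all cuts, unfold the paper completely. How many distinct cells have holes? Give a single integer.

Op 1 fold_down: fold axis h@4; visible region now rows[4,8) x cols[0,8) = 4x8
Op 2 fold_left: fold axis v@4; visible region now rows[4,8) x cols[0,4) = 4x4
Op 3 fold_left: fold axis v@2; visible region now rows[4,8) x cols[0,2) = 4x2
Op 4 cut(2, 0): punch at orig (6,0); cuts so far [(6, 0)]; region rows[4,8) x cols[0,2) = 4x2
Op 5 cut(1, 1): punch at orig (5,1); cuts so far [(5, 1), (6, 0)]; region rows[4,8) x cols[0,2) = 4x2
Unfold 1 (reflect across v@2): 4 holes -> [(5, 1), (5, 2), (6, 0), (6, 3)]
Unfold 2 (reflect across v@4): 8 holes -> [(5, 1), (5, 2), (5, 5), (5, 6), (6, 0), (6, 3), (6, 4), (6, 7)]
Unfold 3 (reflect across h@4): 16 holes -> [(1, 0), (1, 3), (1, 4), (1, 7), (2, 1), (2, 2), (2, 5), (2, 6), (5, 1), (5, 2), (5, 5), (5, 6), (6, 0), (6, 3), (6, 4), (6, 7)]

Answer: 16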